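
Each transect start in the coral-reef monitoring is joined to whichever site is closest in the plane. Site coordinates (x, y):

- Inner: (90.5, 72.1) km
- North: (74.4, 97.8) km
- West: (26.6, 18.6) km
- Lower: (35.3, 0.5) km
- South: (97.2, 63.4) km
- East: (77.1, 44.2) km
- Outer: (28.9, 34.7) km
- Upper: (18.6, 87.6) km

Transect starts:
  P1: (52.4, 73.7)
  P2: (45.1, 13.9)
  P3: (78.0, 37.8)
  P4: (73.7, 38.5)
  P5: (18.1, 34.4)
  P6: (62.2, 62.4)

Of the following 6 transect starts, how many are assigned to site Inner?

P1 → North
P2 → Lower
P3 → East
P4 → East
P5 → Outer
P6 → East
0 of the 6 go to Inner.

0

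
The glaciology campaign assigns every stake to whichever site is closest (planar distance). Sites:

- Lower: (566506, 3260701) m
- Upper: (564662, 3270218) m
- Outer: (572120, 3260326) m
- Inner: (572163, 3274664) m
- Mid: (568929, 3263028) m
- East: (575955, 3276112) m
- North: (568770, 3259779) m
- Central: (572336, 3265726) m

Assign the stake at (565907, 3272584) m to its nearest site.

Squared distances to each site:
Lower: 141564490.000; Upper: 7147981.000; Outer: 188859933.000; Inner: 43463936.000; Mid: 100449620.000; East: 113409088.000; North: 172164794.000; Central: 88364205.000.
Minimum at Upper.

Upper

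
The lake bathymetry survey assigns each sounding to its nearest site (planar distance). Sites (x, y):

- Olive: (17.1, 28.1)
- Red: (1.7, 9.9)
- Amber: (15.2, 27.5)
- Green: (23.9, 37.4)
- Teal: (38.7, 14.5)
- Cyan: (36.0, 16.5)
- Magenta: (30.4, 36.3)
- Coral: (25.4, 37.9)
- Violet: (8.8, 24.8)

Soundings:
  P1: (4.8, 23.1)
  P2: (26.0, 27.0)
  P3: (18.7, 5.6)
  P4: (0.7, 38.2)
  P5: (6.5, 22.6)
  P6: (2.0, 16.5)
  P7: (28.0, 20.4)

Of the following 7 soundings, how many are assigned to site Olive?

1

P1 → Violet
P2 → Olive
P3 → Red
P4 → Violet
P5 → Violet
P6 → Red
P7 → Cyan
1 of the 7 goes to Olive.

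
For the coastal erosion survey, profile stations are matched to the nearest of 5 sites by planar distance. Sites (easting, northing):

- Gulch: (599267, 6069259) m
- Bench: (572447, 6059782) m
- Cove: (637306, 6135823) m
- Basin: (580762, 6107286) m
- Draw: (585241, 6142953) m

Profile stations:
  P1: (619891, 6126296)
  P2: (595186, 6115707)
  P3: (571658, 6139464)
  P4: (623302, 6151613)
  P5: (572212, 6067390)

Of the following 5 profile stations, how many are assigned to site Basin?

P1 → Cove
P2 → Basin
P3 → Draw
P4 → Cove
P5 → Bench
1 of the 5 goes to Basin.

1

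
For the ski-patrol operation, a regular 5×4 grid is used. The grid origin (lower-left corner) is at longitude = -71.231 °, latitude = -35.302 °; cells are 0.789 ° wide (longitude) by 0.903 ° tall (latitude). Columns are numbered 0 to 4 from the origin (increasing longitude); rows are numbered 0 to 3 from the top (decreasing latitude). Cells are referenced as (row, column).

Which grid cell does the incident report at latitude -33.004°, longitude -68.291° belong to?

(1, 3)

Column index: ⌊(-68.291 − -71.231) / 0.789⌋ = ⌊3.726⌋ = 3
Row offset from origin: ⌊(-33.004 − -35.302) / 0.903⌋ = ⌊2.545⌋ = 2 → row 1 (counted from top)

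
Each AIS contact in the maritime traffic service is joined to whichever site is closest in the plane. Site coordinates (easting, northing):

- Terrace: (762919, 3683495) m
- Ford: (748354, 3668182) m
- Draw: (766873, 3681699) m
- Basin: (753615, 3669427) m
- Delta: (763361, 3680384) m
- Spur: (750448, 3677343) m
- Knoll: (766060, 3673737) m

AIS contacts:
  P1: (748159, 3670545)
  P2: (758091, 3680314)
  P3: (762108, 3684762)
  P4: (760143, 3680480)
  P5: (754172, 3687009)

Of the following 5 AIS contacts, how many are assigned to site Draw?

P1 → Ford
P2 → Delta
P3 → Terrace
P4 → Delta
P5 → Terrace
0 of the 5 go to Draw.

0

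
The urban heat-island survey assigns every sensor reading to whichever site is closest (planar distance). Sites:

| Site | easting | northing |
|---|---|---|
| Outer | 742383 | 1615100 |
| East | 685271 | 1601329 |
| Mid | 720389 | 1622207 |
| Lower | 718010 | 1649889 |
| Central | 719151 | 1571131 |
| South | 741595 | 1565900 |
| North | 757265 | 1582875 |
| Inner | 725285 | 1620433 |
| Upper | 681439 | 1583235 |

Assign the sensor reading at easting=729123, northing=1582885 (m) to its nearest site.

Central

Squared distances to each site:
Outer: 1213633825.000; East: 2263179040.000; Mid: 1622502440.000; Lower: 4613034785.000; Central: 237597300.000; South: 444041009.000; North: 791972264.000; Inner: 1424582548.000; Upper: 2273886356.000.
Minimum at Central.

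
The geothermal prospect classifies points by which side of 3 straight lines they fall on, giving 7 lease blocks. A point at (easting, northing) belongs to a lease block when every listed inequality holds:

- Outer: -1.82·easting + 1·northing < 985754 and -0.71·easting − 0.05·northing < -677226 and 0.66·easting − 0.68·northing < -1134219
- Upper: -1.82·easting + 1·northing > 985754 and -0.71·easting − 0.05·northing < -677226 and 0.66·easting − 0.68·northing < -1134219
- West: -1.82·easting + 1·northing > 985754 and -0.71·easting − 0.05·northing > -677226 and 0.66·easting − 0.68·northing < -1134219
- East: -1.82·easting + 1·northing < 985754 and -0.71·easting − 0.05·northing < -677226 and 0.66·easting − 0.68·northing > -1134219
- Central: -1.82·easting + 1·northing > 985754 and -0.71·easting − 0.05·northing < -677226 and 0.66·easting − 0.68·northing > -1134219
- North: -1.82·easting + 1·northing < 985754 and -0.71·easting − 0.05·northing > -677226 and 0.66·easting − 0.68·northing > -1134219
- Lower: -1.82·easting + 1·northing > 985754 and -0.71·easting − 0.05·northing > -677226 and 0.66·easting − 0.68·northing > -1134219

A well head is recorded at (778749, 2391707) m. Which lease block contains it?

-1.82·778749 + 1·2391707 = 974383.820, which is < 985754
-0.71·778749 − 0.05·2391707 = -672497.140, which is > -677226
0.66·778749 − 0.68·2391707 = -1112386.420, which is > -1134219
This sign pattern matches North.

North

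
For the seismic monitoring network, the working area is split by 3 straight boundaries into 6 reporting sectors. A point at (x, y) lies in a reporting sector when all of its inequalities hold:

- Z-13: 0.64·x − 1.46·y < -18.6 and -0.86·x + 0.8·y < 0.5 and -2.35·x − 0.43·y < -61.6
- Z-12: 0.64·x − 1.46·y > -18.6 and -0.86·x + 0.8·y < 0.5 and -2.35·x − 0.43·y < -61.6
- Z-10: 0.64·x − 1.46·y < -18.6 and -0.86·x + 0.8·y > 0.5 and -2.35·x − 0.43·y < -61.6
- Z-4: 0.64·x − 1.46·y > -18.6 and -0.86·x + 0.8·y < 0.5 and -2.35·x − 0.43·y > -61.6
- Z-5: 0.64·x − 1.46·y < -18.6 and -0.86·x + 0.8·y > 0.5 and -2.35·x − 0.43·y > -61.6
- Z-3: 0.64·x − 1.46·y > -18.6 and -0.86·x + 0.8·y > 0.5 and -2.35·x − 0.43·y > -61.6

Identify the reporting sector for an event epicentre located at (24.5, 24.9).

0.64·24.5 − 1.46·24.9 = -20.674, which is < -18.6
-0.86·24.5 + 0.8·24.9 = -1.150, which is < 0.5
-2.35·24.5 − 0.43·24.9 = -68.282, which is < -61.6
This sign pattern matches Z-13.

Z-13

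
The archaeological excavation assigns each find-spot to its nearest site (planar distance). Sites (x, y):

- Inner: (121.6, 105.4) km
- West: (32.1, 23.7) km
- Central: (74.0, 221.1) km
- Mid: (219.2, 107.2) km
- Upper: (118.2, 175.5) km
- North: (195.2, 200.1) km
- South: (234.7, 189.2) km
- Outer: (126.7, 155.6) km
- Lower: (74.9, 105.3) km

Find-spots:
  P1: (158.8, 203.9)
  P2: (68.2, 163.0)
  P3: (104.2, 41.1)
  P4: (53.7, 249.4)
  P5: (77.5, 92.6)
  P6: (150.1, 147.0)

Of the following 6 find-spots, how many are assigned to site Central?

1

P1 → North
P2 → Upper
P3 → Inner
P4 → Central
P5 → Lower
P6 → Outer
1 of the 6 goes to Central.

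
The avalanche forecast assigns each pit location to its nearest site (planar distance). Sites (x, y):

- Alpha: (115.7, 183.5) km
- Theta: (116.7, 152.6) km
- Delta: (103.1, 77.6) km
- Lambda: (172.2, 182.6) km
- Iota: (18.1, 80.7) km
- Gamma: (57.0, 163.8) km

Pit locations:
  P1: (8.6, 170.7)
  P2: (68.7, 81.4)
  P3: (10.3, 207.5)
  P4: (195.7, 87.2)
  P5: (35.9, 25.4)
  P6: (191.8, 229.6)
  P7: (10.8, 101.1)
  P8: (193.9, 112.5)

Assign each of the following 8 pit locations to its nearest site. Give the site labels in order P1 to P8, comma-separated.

P1 → Gamma (d²=2390.17)
P2 → Delta (d²=1197.80)
P3 → Gamma (d²=4090.58)
P4 → Delta (d²=8666.92)
P5 → Iota (d²=3374.93)
P6 → Lambda (d²=2593.16)
P7 → Iota (d²=469.45)
P8 → Lambda (d²=5384.90)

Gamma, Delta, Gamma, Delta, Iota, Lambda, Iota, Lambda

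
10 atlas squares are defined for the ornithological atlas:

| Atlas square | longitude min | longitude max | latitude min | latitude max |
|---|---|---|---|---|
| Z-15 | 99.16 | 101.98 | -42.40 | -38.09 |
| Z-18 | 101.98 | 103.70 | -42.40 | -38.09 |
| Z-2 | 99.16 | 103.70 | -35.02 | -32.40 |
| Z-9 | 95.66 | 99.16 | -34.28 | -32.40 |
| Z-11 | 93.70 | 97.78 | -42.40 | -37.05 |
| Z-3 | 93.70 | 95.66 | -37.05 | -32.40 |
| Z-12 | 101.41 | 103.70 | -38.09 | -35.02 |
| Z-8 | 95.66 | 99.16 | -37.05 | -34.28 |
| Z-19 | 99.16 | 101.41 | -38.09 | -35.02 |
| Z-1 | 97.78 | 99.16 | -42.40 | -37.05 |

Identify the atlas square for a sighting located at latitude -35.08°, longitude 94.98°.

Z-3

The point has longitude = 94.98 and latitude = -35.08.
Only Z-3 satisfies 93.70 ≤ longitude ≤ 95.66 and -37.05 ≤ latitude ≤ -32.40.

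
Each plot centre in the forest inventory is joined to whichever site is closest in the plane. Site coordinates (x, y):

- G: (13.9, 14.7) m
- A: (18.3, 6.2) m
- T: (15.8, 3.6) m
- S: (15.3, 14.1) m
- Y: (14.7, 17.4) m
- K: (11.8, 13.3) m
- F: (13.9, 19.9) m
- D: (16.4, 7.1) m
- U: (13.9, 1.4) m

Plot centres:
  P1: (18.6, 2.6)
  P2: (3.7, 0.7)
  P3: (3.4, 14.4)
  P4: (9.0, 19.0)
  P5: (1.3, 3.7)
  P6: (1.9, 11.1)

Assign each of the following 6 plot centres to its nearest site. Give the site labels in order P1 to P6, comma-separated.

P1 → T (d²=8.84)
P2 → U (d²=104.53)
P3 → K (d²=71.77)
P4 → F (d²=24.82)
P5 → U (d²=164.05)
P6 → K (d²=102.85)

T, U, K, F, U, K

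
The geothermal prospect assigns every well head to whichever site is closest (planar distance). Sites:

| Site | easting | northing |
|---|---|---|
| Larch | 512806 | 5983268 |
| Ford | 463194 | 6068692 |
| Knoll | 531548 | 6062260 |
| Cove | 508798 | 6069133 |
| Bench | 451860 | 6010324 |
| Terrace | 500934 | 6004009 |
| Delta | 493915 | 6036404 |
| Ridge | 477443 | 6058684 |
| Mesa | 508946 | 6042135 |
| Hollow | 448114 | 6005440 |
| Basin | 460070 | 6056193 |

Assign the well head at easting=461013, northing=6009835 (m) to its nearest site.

Squared distances to each site:
Larch: 3388320338.000; Ford: 3468903210.000; Knoll: 7723566850.000; Cove: 5799659029.000; Bench: 84016530.000; Terrace: 1627628517.000; Delta: 1788453365.000; Ridge: 2656169701.000; Mesa: 3340862489.000; Hollow: 185700226.000; Basin: 2149953413.000.
Minimum at Bench.

Bench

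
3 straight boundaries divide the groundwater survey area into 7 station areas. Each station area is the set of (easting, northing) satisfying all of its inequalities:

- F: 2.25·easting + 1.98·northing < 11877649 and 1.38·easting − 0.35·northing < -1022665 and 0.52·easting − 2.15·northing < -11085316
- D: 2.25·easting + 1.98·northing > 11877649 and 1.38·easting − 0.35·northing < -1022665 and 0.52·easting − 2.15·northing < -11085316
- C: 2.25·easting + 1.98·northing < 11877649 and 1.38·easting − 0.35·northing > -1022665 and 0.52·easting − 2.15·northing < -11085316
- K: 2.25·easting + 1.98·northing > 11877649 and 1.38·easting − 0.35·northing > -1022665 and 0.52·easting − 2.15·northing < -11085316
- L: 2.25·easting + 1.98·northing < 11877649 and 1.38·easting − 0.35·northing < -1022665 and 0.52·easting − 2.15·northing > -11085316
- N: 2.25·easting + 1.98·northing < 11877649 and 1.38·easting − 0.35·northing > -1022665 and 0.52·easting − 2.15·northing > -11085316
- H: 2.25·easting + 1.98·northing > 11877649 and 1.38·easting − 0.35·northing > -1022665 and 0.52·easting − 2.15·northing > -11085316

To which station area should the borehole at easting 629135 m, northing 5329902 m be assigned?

2.25·629135 + 1.98·5329902 = 11968759.710, which is > 11877649
1.38·629135 − 0.35·5329902 = -997259.400, which is > -1022665
0.52·629135 − 2.15·5329902 = -11132139.100, which is < -11085316
This sign pattern matches K.

K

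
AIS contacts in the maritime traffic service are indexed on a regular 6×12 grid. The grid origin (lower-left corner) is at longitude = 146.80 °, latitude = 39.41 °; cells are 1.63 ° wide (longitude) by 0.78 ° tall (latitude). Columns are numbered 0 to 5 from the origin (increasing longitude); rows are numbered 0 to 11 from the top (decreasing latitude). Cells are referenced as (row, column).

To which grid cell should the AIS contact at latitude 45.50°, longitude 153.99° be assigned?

(4, 4)

Column index: ⌊(153.99 − 146.80) / 1.63⌋ = ⌊4.411⌋ = 4
Row offset from origin: ⌊(45.50 − 39.41) / 0.78⌋ = ⌊7.808⌋ = 7 → row 4 (counted from top)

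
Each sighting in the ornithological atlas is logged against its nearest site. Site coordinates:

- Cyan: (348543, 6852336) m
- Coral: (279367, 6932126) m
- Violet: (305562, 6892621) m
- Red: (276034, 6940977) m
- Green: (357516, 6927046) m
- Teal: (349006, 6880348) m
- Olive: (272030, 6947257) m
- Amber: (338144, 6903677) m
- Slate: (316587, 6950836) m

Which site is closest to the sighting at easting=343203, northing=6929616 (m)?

Green

Squared distances to each site:
Cyan: 6000714000.000; Coral: 4081334996.000; Violet: 2785474906.000; Red: 4640746882.000; Green: 211466869.000; Teal: 2461010633.000; Olive: 5376800810.000; Amber: 698425202.000; Slate: 1158699856.000.
Minimum at Green.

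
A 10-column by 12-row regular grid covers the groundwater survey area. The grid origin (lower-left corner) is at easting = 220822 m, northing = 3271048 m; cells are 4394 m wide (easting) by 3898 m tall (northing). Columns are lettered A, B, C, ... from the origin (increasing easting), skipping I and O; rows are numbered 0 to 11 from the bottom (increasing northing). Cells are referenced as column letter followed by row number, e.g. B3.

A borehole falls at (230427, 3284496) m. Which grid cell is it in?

Column index: ⌊(230427 − 220822) / 4394⌋ = ⌊2.186⌋ = 2 → column C
Row offset from origin: ⌊(3284496 − 3271048) / 3898⌋ = ⌊3.450⌋ = 3 → row 3

C3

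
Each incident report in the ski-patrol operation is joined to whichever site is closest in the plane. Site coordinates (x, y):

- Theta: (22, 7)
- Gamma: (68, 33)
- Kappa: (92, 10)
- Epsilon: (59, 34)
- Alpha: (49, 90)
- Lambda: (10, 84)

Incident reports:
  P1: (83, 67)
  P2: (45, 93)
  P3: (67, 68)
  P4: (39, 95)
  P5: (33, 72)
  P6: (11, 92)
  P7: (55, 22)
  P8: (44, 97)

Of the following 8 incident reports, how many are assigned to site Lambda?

1

P1 → Gamma
P2 → Alpha
P3 → Alpha
P4 → Alpha
P5 → Alpha
P6 → Lambda
P7 → Epsilon
P8 → Alpha
1 of the 8 goes to Lambda.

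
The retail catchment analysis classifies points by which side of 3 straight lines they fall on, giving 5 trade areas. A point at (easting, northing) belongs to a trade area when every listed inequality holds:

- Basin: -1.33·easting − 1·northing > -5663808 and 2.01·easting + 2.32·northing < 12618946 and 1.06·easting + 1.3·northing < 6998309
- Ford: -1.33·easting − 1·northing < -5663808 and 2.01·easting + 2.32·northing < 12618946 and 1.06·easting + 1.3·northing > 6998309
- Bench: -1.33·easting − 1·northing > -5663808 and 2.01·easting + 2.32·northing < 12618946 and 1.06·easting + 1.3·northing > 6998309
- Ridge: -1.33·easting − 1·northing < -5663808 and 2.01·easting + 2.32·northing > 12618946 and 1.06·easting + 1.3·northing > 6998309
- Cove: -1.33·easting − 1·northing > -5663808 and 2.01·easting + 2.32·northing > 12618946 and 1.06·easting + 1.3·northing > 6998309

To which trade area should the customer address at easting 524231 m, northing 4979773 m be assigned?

Ford

-1.33·524231 − 1·4979773 = -5677000.230, which is < -5663808
2.01·524231 + 2.32·4979773 = 12606777.670, which is < 12618946
1.06·524231 + 1.3·4979773 = 7029389.760, which is > 6998309
This sign pattern matches Ford.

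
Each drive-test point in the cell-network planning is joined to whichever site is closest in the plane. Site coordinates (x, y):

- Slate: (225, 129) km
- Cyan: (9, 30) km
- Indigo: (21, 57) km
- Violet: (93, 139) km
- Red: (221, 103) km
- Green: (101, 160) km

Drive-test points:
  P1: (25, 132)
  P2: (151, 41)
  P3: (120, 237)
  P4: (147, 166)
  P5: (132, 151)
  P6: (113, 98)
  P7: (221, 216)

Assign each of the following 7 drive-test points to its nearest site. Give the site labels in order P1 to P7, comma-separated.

Violet, Red, Green, Green, Green, Violet, Slate

P1 → Violet (d²=4673.00)
P2 → Red (d²=8744.00)
P3 → Green (d²=6290.00)
P4 → Green (d²=2152.00)
P5 → Green (d²=1042.00)
P6 → Violet (d²=2081.00)
P7 → Slate (d²=7585.00)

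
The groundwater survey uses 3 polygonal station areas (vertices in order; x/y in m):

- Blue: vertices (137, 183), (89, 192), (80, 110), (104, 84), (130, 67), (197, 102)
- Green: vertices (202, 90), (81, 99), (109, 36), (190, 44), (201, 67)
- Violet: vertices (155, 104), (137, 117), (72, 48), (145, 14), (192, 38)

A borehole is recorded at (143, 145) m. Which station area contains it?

Blue

Cast a ray rightward from (143, 145). For each polygon, the edges (by vertex number in listed order) whose endpoints lie on opposite sides of y = 145, where each meets that height, and whether that is right or left of the point:
Blue: 2–3 at x≈83.8 (left), 6–1 at x≈165.1 (right) → 1 crossing.
Green: no edge straddles that height → 0 crossings.
Violet: no edge straddles that height → 0 crossings.
Only Blue has an odd count, so the point is inside Blue.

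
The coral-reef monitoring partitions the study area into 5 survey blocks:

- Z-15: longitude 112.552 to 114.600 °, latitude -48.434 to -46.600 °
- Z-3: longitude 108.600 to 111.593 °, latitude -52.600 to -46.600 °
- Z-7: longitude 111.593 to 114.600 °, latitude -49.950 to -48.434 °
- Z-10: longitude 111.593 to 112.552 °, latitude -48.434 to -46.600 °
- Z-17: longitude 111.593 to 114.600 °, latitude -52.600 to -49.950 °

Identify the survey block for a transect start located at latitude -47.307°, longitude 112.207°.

The point has longitude = 112.207 and latitude = -47.307.
Only Z-10 satisfies 111.593 ≤ longitude ≤ 112.552 and -48.434 ≤ latitude ≤ -46.600.

Z-10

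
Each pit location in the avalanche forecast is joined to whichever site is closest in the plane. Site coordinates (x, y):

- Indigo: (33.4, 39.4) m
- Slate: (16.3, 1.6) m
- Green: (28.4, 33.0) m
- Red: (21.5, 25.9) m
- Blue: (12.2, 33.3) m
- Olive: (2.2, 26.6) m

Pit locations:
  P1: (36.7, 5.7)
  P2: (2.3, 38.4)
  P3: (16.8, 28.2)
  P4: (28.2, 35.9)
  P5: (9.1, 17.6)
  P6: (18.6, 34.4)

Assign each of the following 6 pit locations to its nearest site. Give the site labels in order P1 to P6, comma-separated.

Slate, Blue, Red, Green, Olive, Blue

P1 → Slate (d²=432.97)
P2 → Blue (d²=124.02)
P3 → Red (d²=27.38)
P4 → Green (d²=8.45)
P5 → Olive (d²=128.61)
P6 → Blue (d²=42.17)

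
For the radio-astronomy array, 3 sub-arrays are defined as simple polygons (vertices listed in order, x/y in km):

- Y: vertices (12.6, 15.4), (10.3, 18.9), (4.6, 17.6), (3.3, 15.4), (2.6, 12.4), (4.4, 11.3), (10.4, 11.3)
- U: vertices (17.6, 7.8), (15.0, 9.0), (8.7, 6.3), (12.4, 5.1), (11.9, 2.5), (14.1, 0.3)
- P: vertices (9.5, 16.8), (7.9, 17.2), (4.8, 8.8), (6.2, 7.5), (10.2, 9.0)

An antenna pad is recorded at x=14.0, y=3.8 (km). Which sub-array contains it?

Cast a ray rightward from (14.0, 3.8). For each polygon, the edges (by vertex number in listed order) whose endpoints lie on opposite sides of y = 3.8, where each meets that height, and whether that is right or left of the point:
Y: no edge straddles that height → 0 crossings.
U: 4–5 at x≈12.15 (left), 6–1 at x≈15.73 (right) → 1 crossing.
P: no edge straddles that height → 0 crossings.
Only U has an odd count, so the point is inside U.

U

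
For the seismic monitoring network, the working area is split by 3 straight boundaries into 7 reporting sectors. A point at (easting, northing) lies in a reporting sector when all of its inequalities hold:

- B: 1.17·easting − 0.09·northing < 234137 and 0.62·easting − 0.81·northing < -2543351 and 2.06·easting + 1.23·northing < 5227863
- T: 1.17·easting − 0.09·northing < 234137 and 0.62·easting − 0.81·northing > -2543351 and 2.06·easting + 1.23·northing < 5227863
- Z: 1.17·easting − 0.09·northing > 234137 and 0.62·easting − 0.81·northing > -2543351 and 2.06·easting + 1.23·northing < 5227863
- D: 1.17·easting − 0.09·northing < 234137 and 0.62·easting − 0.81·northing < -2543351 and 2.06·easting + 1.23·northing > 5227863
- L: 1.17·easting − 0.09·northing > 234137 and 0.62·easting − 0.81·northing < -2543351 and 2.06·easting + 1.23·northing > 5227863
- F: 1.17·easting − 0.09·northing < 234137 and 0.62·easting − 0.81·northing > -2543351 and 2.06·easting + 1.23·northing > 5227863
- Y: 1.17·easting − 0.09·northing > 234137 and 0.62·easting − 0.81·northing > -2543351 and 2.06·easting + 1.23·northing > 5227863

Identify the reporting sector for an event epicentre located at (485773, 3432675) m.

1.17·485773 − 0.09·3432675 = 259413.660, which is > 234137
0.62·485773 − 0.81·3432675 = -2479287.490, which is > -2543351
2.06·485773 + 1.23·3432675 = 5222882.630, which is < 5227863
This sign pattern matches Z.

Z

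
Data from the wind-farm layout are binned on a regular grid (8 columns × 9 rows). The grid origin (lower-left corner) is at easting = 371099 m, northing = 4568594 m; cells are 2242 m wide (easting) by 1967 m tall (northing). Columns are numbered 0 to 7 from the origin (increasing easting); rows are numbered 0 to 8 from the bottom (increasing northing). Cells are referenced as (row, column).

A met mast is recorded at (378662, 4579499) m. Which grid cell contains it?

(5, 3)

Column index: ⌊(378662 − 371099) / 2242⌋ = ⌊3.373⌋ = 3
Row offset from origin: ⌊(4579499 − 4568594) / 1967⌋ = ⌊5.544⌋ = 5 → row 5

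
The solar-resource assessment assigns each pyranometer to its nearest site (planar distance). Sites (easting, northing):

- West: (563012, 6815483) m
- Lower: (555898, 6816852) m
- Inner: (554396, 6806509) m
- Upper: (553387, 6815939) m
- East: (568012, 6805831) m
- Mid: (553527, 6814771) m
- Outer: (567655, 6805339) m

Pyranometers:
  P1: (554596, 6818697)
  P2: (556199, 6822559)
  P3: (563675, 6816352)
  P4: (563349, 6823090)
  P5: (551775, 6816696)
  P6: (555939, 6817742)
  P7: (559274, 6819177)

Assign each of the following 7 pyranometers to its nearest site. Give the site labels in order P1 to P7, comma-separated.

Lower, Lower, West, West, Upper, Lower, Lower

P1 → Lower (d²=5099229.00)
P2 → Lower (d²=32660450.00)
P3 → West (d²=1194730.00)
P4 → West (d²=57980018.00)
P5 → Upper (d²=3171593.00)
P6 → Lower (d²=793781.00)
P7 → Lower (d²=16803001.00)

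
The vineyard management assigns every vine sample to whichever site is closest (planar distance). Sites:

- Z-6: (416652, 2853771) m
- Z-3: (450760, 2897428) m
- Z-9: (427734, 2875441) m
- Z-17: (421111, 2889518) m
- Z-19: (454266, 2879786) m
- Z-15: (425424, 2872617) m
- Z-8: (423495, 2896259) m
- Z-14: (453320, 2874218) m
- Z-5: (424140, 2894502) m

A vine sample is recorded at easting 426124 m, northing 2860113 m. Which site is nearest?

Squared distances to each site:
Z-6: 129939748.000; Z-3: 1999341721.000; Z-9: 237539684.000; Z-17: 889784194.000; Z-19: 1178999093.000; Z-15: 156840016.000; Z-8: 1313444957.000; Z-14: 938573441.000; Z-5: 1186539577.000.
Minimum at Z-6.

Z-6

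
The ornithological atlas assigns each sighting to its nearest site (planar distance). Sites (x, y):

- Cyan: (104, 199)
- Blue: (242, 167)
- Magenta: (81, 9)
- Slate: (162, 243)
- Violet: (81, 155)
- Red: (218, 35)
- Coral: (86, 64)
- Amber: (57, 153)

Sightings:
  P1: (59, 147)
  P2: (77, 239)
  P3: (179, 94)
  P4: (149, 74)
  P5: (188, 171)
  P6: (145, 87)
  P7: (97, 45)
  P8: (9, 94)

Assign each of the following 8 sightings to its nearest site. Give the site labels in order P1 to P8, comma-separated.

Amber, Cyan, Red, Coral, Blue, Coral, Coral, Amber

P1 → Amber (d²=40.00)
P2 → Cyan (d²=2329.00)
P3 → Red (d²=5002.00)
P4 → Coral (d²=4069.00)
P5 → Blue (d²=2932.00)
P6 → Coral (d²=4010.00)
P7 → Coral (d²=482.00)
P8 → Amber (d²=5785.00)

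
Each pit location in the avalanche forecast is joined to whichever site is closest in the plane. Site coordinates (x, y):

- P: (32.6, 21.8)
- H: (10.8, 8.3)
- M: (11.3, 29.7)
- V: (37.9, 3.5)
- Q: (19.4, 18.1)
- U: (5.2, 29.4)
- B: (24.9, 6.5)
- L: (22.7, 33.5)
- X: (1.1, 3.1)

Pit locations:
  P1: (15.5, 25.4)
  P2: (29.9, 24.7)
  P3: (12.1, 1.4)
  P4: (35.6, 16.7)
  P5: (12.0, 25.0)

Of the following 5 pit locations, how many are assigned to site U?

P1 → M
P2 → P
P3 → H
P4 → P
P5 → M
0 of the 5 go to U.

0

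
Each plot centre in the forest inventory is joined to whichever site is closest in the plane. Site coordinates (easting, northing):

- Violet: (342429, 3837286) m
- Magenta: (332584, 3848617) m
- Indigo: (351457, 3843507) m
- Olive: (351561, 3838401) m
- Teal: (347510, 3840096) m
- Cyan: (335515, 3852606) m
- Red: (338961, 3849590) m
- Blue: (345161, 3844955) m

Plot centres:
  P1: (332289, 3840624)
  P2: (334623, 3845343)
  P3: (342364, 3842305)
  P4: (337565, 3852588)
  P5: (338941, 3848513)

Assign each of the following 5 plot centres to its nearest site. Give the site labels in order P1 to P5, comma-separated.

P1 → Magenta (d²=63975074.00)
P2 → Magenta (d²=14876597.00)
P3 → Blue (d²=14845709.00)
P4 → Cyan (d²=4202824.00)
P5 → Red (d²=1160329.00)

Magenta, Magenta, Blue, Cyan, Red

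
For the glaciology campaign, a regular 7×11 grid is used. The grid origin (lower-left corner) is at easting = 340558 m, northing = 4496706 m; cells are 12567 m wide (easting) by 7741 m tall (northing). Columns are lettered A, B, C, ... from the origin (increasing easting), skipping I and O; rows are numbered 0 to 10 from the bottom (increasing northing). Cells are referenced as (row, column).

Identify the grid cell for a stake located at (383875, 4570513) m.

(9, D)

Column index: ⌊(383875 − 340558) / 12567⌋ = ⌊3.447⌋ = 3 → column D
Row offset from origin: ⌊(4570513 − 4496706) / 7741⌋ = ⌊9.535⌋ = 9 → row 9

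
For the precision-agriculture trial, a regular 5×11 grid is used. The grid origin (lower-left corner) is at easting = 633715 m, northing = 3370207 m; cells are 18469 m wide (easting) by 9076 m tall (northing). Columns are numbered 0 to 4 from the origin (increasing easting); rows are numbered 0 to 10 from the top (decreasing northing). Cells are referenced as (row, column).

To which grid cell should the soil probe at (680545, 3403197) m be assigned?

(7, 2)

Column index: ⌊(680545 − 633715) / 18469⌋ = ⌊2.536⌋ = 2
Row offset from origin: ⌊(3403197 − 3370207) / 9076⌋ = ⌊3.635⌋ = 3 → row 7 (counted from top)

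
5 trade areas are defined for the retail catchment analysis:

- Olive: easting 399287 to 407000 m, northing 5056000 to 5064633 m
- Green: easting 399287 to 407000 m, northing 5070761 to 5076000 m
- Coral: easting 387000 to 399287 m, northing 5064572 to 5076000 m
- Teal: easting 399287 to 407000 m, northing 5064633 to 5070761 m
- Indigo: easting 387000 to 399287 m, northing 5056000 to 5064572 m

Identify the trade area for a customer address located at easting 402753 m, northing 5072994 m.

Green

The point has easting = 402753 and northing = 5072994.
Only Green satisfies 399287 ≤ easting ≤ 407000 and 5070761 ≤ northing ≤ 5076000.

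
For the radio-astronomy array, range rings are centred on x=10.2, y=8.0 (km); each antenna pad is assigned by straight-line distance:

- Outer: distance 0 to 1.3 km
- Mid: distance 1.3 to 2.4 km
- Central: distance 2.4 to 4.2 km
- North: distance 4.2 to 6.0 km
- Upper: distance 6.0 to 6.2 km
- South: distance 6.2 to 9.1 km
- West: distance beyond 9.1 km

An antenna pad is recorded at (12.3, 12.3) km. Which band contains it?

Distance = √((12.3−10.2)² + (12.3−8.0)²) = √(4.410 + 18.490) = 4.785 km.
4.2 ≤ 4.785 < 6.0 → North.

North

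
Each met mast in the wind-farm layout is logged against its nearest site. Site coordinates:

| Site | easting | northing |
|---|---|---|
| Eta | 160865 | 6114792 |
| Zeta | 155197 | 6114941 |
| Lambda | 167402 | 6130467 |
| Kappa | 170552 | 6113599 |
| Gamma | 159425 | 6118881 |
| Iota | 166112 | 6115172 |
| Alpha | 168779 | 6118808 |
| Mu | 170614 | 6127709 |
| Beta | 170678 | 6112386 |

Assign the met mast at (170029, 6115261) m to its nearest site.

Squared distances to each site:
Eta: 84198857.000; Zeta: 220090624.000; Lambda: 238123565.000; Kappa: 3035773.000; Gamma: 125549216.000; Iota: 15350810.000; Alpha: 14143709.000; Mu: 155294929.000; Beta: 8686826.000.
Minimum at Kappa.

Kappa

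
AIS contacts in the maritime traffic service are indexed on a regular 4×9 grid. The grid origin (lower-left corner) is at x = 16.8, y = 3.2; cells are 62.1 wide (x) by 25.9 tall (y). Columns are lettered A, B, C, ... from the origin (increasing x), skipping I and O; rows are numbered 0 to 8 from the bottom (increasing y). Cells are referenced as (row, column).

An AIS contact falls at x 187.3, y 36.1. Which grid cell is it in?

Column index: ⌊(187.3 − 16.8) / 62.1⌋ = ⌊2.746⌋ = 2 → column C
Row offset from origin: ⌊(36.1 − 3.2) / 25.9⌋ = ⌊1.270⌋ = 1 → row 1

(1, C)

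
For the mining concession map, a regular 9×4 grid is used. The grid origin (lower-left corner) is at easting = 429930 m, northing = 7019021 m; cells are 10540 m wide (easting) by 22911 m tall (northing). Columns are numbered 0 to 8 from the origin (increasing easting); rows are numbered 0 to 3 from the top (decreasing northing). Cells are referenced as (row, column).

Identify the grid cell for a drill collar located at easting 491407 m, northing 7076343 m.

Column index: ⌊(491407 − 429930) / 10540⌋ = ⌊5.833⌋ = 5
Row offset from origin: ⌊(7076343 − 7019021) / 22911⌋ = ⌊2.502⌋ = 2 → row 1 (counted from top)

(1, 5)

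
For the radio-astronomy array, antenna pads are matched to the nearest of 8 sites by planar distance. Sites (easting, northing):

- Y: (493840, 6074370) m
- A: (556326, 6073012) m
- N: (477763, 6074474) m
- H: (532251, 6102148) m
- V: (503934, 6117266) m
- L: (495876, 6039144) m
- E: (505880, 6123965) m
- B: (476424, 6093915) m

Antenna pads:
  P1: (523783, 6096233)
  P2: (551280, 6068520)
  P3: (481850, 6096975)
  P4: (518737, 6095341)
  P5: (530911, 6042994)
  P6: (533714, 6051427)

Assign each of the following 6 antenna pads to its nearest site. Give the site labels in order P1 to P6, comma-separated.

H, A, B, H, L, A

P1 → H (d²=106694249.00)
P2 → A (d²=45640180.00)
P3 → B (d²=38805076.00)
P4 → H (d²=228963445.00)
P5 → L (d²=1242273725.00)
P6 → A (d²=977214769.00)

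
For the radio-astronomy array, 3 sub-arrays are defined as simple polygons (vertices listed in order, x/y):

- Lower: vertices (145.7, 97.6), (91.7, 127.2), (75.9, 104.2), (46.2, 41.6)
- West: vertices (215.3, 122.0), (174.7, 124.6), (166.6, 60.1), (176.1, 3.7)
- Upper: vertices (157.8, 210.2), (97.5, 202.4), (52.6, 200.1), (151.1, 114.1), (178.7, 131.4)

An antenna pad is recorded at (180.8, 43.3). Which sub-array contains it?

West

Cast a ray rightward from (180.8, 43.3). For each polygon, the edges (by vertex number in listed order) whose endpoints lie on opposite sides of y = 43.3, where each meets that height, and whether that is right or left of the point:
Lower: 3–4 at x≈47.01 (left), 4–1 at x≈49.22 (left) → 0 crossings.
West: 3–4 at x≈169.43 (left), 4–1 at x≈189.22 (right) → 1 crossing.
Upper: no edge straddles that height → 0 crossings.
Only West has an odd count, so the point is inside West.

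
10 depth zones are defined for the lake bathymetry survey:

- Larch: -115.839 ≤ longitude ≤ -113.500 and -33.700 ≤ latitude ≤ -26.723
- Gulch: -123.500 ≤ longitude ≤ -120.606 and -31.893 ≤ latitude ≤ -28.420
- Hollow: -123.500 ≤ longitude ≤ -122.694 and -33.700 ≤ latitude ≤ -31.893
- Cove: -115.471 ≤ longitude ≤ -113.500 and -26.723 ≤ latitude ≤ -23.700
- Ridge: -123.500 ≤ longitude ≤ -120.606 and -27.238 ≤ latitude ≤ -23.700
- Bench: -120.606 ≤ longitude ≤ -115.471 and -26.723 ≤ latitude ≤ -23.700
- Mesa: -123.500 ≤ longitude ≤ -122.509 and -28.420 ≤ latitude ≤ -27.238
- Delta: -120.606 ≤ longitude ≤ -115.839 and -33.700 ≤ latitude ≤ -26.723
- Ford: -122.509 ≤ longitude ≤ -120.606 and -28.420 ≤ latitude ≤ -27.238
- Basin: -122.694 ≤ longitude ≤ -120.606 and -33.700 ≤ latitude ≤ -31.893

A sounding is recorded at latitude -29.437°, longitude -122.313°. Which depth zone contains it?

Gulch

The point has longitude = -122.313 and latitude = -29.437.
Only Gulch satisfies -123.500 ≤ longitude ≤ -120.606 and -31.893 ≤ latitude ≤ -28.420.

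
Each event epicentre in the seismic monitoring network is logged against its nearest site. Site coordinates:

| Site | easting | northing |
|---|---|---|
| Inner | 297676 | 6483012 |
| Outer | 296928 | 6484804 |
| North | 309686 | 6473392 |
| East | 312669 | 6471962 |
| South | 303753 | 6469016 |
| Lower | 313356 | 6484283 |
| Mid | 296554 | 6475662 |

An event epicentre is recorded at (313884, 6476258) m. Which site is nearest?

East

Squared distances to each site:
Inner: 308315780.000; Outer: 360540052.000; North: 25837160.000; East: 19931841.000; South: 155083725.000; Lower: 64679409.000; Mid: 300684116.000.
Minimum at East.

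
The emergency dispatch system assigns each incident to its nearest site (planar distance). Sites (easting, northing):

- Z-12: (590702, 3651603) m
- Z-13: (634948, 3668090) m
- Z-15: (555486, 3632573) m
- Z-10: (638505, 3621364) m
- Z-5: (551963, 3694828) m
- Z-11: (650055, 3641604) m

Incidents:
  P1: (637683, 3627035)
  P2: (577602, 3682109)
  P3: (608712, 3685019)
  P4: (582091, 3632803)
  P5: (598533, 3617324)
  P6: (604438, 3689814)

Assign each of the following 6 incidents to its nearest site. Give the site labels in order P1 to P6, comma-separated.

P1 → Z-10 (d²=32835925.00)
P2 → Z-5 (d²=819131282.00)
P3 → Z-13 (d²=974918737.00)
P4 → Z-12 (d²=427589321.00)
P5 → Z-12 (d²=1236374402.00)
P6 → Z-13 (d²=1402792276.00)

Z-10, Z-5, Z-13, Z-12, Z-12, Z-13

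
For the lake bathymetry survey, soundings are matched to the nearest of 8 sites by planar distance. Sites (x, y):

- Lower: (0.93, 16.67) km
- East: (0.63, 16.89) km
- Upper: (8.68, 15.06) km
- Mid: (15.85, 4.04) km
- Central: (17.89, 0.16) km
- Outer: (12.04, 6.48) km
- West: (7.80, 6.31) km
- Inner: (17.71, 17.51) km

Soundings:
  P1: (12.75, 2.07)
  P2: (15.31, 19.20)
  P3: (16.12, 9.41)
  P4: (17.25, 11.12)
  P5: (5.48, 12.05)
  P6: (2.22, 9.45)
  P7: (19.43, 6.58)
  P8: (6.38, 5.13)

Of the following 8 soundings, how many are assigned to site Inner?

2

P1 → Mid
P2 → Inner
P3 → Outer
P4 → Inner
P5 → Upper
P6 → West
P7 → Mid
P8 → West
2 of the 8 go to Inner.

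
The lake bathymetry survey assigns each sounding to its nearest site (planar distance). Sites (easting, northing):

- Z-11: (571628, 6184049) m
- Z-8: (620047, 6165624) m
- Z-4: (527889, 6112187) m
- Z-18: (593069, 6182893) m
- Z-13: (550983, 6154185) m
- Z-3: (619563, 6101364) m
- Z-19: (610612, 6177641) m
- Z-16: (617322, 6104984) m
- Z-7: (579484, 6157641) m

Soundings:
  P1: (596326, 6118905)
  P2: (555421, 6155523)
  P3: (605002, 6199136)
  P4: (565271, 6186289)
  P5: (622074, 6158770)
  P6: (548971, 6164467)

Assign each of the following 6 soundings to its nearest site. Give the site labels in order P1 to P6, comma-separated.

P1 → Z-16 (d²=634626257.00)
P2 → Z-13 (d²=21486088.00)
P3 → Z-18 (d²=406231538.00)
P4 → Z-11 (d²=45429049.00)
P5 → Z-8 (d²=51086045.00)
P6 → Z-13 (d²=109767668.00)

Z-16, Z-13, Z-18, Z-11, Z-8, Z-13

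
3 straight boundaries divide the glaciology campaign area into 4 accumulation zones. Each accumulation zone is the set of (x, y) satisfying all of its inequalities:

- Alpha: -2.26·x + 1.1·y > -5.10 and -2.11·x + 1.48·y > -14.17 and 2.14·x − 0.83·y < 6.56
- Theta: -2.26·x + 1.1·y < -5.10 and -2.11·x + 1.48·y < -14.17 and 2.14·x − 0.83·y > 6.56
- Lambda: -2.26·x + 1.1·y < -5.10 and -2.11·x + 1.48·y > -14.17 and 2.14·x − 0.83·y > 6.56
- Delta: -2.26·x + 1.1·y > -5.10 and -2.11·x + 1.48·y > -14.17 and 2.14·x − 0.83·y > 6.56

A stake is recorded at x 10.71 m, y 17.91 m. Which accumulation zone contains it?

Delta

-2.26·10.71 + 1.1·17.91 = -4.504, which is > -5.10
-2.11·10.71 + 1.48·17.91 = 3.909, which is > -14.17
2.14·10.71 − 0.83·17.91 = 8.054, which is > 6.56
This sign pattern matches Delta.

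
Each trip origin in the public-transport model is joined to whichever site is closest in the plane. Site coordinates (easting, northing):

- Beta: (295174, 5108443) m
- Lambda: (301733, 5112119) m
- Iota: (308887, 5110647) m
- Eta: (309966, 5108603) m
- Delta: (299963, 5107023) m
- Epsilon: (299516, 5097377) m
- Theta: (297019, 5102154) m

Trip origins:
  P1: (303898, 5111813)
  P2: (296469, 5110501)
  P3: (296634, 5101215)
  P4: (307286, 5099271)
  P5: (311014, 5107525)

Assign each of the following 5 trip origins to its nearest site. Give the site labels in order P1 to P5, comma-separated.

P1 → Lambda (d²=4780861.00)
P2 → Beta (d²=5912389.00)
P3 → Theta (d²=1029946.00)
P4 → Epsilon (d²=63960136.00)
P5 → Eta (d²=2260388.00)

Lambda, Beta, Theta, Epsilon, Eta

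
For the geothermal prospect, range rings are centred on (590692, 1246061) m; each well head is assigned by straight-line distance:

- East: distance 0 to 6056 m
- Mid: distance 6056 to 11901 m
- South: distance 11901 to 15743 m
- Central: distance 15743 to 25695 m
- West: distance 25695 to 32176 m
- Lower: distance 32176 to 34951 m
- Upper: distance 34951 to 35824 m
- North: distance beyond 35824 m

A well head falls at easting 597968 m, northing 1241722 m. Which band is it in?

Mid

Distance = √((597968−590692)² + (1241722−1246061)²) = √(52940176.000 + 18826921.000) = 8471.546 m.
6056 ≤ 8471.546 < 11901 → Mid.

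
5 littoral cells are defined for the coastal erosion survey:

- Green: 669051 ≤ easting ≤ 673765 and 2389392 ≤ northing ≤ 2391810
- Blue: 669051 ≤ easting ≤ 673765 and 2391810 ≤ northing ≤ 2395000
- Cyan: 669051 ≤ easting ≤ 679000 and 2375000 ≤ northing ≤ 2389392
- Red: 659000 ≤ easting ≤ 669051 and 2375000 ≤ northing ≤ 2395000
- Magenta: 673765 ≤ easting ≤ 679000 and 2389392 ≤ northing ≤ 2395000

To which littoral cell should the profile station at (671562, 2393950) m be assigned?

The point has easting = 671562 and northing = 2393950.
Only Blue satisfies 669051 ≤ easting ≤ 673765 and 2391810 ≤ northing ≤ 2395000.

Blue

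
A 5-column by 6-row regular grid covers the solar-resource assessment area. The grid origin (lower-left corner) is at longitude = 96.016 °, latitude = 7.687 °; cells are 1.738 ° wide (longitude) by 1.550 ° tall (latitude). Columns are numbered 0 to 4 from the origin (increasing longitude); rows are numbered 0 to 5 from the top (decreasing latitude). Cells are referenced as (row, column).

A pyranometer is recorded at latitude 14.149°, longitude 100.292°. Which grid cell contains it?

(1, 2)

Column index: ⌊(100.292 − 96.016) / 1.738⌋ = ⌊2.460⌋ = 2
Row offset from origin: ⌊(14.149 − 7.687) / 1.550⌋ = ⌊4.169⌋ = 4 → row 1 (counted from top)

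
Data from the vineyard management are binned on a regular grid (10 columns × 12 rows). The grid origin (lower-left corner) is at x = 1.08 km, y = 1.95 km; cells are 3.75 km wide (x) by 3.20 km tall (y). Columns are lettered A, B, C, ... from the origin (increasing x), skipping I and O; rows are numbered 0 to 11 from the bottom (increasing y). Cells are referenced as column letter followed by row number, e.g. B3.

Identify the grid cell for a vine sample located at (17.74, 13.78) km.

E3

Column index: ⌊(17.74 − 1.08) / 3.75⌋ = ⌊4.443⌋ = 4 → column E
Row offset from origin: ⌊(13.78 − 1.95) / 3.20⌋ = ⌊3.697⌋ = 3 → row 3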